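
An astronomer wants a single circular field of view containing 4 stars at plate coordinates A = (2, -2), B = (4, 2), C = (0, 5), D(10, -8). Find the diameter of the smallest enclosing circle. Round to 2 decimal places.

16.40

By Welzl's lemma the MEC is supported by two points (diametrically opposite) or three points (on a circumcircle).
The farthest pair is C–D with squared distance 269. The circle on this segment as diameter has centre (5, -1.5) and r² = 269/4 = 67.25.
Check A: distance² to centre = 9.25 ≤ 67.25, so it lies inside.
All remaining points lie in this disk, and no smaller disk contains both endpoints, so this is the minimum enclosing circle.
Diameter = 2r = 2√(67.25) ≈ 16.40.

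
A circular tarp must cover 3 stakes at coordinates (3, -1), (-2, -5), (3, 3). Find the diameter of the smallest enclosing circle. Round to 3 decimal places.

9.434

Call the three points A, B, C in the order given.
Side lengths²: AB² = 41, AC² = 16, BC² = 89.
Since BC² = 89 ≥ 41 + 16 = 57, the angle opposite BC is not acute, so the smallest enclosing circle has BC as diameter.
Centre = midpoint of BC = (0.5, -1), r² = 89/4 = 22.25.
Diameter = 2r = 2√(22.25) ≈ 9.434.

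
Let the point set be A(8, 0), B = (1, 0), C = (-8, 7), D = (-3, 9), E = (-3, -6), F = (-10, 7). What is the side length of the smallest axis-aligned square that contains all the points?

The bounding box has width 18 and height 15.
An axis-aligned square enclosing the set must have side ≥ max(width, height).
So the minimum side is max(18, 15) = 18.

18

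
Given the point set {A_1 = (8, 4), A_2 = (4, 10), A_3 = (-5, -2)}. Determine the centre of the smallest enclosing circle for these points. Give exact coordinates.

Side lengths²: A_1A_2² = 52, A_1A_3² = 205, A_2A_3² = 225.
Since A_2A_3² = 225 < 205 + 52 = 257, the triangle is acute, so the smallest enclosing circle is the circumcircle.
Circumcentre = (15/34, 56/17), r² = 66625/1156.
Centre = (15/34, 56/17).

(15/34, 56/17)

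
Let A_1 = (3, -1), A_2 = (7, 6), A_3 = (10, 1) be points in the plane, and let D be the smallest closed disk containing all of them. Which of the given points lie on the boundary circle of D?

Side lengths²: A_1A_2² = 65, A_1A_3² = 53, A_2A_3² = 34.
Since A_1A_2² = 65 < 53 + 34 = 87, the triangle is acute, so the smallest enclosing circle is the circumcircle.
Circumcentre = (487/82, 161/82), r² = 58565/3362.
The points at distance exactly r from the centre are A_1, A_2, A_3 — 3 points.

A_1, A_2, A_3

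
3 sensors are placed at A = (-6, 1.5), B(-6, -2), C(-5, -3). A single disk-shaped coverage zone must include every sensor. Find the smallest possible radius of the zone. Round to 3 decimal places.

2.305

Side lengths²: AB² = 12.25, AC² = 21.25, BC² = 2.
Since AC² = 21.25 ≥ 12.25 + 2 = 14.25, the angle opposite AC is not acute, so the smallest enclosing circle has AC as diameter.
Centre = midpoint of AC = (-5.5, -0.75), r² = 21.25/4 = 5.3125.
r = √(5.3125) ≈ 2.305.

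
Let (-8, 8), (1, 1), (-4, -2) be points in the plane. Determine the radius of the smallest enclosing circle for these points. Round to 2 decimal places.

5.77

Call the three points A, B, C in the order given.
Side lengths²: AB² = 130, AC² = 116, BC² = 34.
Since AB² = 130 < 116 + 34 = 150, the triangle is acute, so the smallest enclosing circle is the circumcircle.
Circumcentre = (-126/31, 117/31), r² = 32045/961.
r = √(32045/961) ≈ 5.77.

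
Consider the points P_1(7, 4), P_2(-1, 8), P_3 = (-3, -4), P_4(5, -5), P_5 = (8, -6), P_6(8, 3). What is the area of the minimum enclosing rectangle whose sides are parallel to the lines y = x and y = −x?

207

In coordinates u = x + y, v = x − y the rectangle is axis-aligned; the map (x,y)→(u,v) scales areas by 2.
u-values: 11, 7, -7, 0, 2, 11; range = 11 − (-7) = 18.
v-values: 3, -9, 1, 10, 14, 5; range = 14 − (-9) = 23.
Area = (18 × 23) / 2 = 207.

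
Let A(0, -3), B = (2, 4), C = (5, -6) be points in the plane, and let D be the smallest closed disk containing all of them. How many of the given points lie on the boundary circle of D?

2

Side lengths²: AB² = 53, AC² = 34, BC² = 109.
Since BC² = 109 ≥ 53 + 34 = 87, the angle opposite BC is not acute, so the smallest enclosing circle has BC as diameter.
Centre = midpoint of BC = (3.5, -1), r² = 109/4 = 27.25.
The points at distance exactly r from the centre are B, C — 2 points.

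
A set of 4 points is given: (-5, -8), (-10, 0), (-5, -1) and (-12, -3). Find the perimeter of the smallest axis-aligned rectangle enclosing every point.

30

Width = max x − min x = -5 − (-12) = 7.
Height = max y − min y = 0 − (-8) = 8.
Perimeter = 2(7 + 8) = 30.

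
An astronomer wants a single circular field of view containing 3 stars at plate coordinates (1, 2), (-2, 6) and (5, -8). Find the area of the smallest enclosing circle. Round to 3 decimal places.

Call the three points A, B, C in the order given.
Side lengths²: AB² = 25, AC² = 116, BC² = 245.
Since BC² = 245 ≥ 116 + 25 = 141, the angle opposite BC is not acute, so the smallest enclosing circle has BC as diameter.
Centre = midpoint of BC = (1.5, -1), r² = 245/4 = 61.25.
Area = π·r² = π·61.25 ≈ 192.423.

192.423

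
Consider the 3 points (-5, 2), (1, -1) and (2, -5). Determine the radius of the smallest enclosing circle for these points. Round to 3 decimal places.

4.950

Call the three points A, B, C in the order given.
Side lengths²: AB² = 45, AC² = 98, BC² = 17.
Since AC² = 98 ≥ 45 + 17 = 62, the angle opposite AC is not acute, so the smallest enclosing circle has AC as diameter.
Centre = midpoint of AC = (-1.5, -1.5), r² = 98/4 = 24.5.
r = √(24.5) ≈ 4.950.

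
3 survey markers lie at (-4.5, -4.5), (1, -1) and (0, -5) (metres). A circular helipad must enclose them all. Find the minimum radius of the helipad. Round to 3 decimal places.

Call the three points A, B, C in the order given.
Side lengths²: AB² = 42.5, AC² = 20.5, BC² = 17.
Since AB² = 42.5 ≥ 20.5 + 17 = 37.5, the angle opposite AB is not acute, so the smallest enclosing circle has AB as diameter.
Centre = midpoint of AB = (-1.75, -2.75), r² = 42.5/4 = 10.625.
r = √(10.625) ≈ 3.260.

3.260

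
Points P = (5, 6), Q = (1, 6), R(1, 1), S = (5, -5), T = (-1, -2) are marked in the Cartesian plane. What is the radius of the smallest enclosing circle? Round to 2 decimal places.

The farthest pair is Q–S with squared distance 137. The circle on this segment as diameter has centre (3, 0.5) and r² = 137/4 = 34.25.
Check P: distance² to centre = 34.25 ≤ 34.25, so it lies inside.
All remaining points lie in this disk, and no smaller disk contains both endpoints, so this is the minimum enclosing circle.
r = √(34.25) ≈ 5.85.

5.85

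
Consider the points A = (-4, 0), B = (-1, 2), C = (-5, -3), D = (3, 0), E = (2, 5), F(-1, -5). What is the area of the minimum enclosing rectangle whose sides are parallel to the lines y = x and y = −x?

60

In coordinates u = x + y, v = x − y the rectangle is axis-aligned; the map (x,y)→(u,v) scales areas by 2.
u-values: -4, 1, -8, 3, 7, -6; range = 7 − (-8) = 15.
v-values: -4, -3, -2, 3, -3, 4; range = 4 − (-4) = 8.
Area = (15 × 8) / 2 = 60.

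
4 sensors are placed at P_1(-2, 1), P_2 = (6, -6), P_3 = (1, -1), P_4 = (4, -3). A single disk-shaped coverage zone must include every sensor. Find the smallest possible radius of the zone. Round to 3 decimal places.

5.315

The farthest pair is P_1–P_2 with squared distance 113. The circle on this segment as diameter has centre (2, -2.5) and r² = 113/4 = 28.25.
Check P_3: distance² to centre = 3.25 ≤ 28.25, so it lies inside.
All remaining points lie in this disk, and no smaller disk contains both endpoints, so this is the minimum enclosing circle.
r = √(28.25) ≈ 5.315.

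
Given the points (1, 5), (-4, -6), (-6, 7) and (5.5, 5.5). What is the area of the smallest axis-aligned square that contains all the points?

The bounding box has width 11.5 and height 13.
An axis-aligned square enclosing the set must have side ≥ max(width, height).
So the minimum side is max(11.5, 13) = 13.
Area = 13² = 169.

169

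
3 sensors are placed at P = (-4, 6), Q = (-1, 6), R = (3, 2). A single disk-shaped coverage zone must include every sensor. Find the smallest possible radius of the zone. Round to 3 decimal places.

4.031

Side lengths²: PQ² = 9, PR² = 65, QR² = 32.
Since PR² = 65 ≥ 32 + 9 = 41, the angle opposite PR is not acute, so the smallest enclosing circle has PR as diameter.
Centre = midpoint of PR = (-0.5, 4), r² = 65/4 = 16.25.
r = √(16.25) ≈ 4.031.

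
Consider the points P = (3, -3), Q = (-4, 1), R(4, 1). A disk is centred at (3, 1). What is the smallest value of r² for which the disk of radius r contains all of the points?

The required radius is the distance from (3, 1) to the farthest point.
Squared distances: 16, 49, 1.
Maximum is 49, attained at Q.

49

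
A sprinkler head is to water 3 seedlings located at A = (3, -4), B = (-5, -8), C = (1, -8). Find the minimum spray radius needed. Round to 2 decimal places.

Side lengths²: AB² = 80, AC² = 20, BC² = 36.
Since AB² = 80 ≥ 36 + 20 = 56, the angle opposite AB is not acute, so the smallest enclosing circle has AB as diameter.
Centre = midpoint of AB = (-1, -6), r² = 80/4 = 20.
r = √20 ≈ 4.47.

4.47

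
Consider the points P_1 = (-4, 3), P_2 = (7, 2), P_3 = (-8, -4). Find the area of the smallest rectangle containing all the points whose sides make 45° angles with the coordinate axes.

In coordinates u = x + y, v = x − y the rectangle is axis-aligned; the map (x,y)→(u,v) scales areas by 2.
u-values: -1, 9, -12; range = 9 − (-12) = 21.
v-values: -7, 5, -4; range = 5 − (-7) = 12.
Area = (21 × 12) / 2 = 126.

126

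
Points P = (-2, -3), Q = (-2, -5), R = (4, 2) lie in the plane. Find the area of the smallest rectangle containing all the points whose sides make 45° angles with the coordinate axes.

13

In coordinates u = x + y, v = x − y the rectangle is axis-aligned; the map (x,y)→(u,v) scales areas by 2.
u-values: -5, -7, 6; range = 6 − (-7) = 13.
v-values: 1, 3, 2; range = 3 − 1 = 2.
Area = (13 × 2) / 2 = 13.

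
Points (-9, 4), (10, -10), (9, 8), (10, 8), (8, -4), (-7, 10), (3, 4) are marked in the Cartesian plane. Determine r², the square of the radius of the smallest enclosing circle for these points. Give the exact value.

By Welzl's lemma the MEC is supported by two points (diametrically opposite) or three points (on a circumcircle).
The farthest pair is (10, -10)–(-7, 10) with squared distance 689. The circle on this segment as diameter has centre (1.5, 0) and r² = 689/4 = 172.25.
Check (-9, 4): distance² to centre = 126.25 ≤ 172.25, so it lies inside.
All remaining points lie in this disk, and no smaller disk contains both endpoints, so this is the minimum enclosing circle.

172.25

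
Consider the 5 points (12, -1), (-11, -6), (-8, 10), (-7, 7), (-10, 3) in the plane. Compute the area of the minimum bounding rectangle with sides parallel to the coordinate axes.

368

x ranges over [-11, 12], width 23.
y ranges over [-6, 10], height 16.
Area = 23 × 16 = 368.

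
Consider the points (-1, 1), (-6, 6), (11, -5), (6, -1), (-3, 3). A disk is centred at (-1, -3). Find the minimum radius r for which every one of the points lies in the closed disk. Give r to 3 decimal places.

12.166

The required radius is the distance from (-1, -3) to the farthest point.
Squared distances: 16, 106, 148, 53, 40.
Maximum is 148, attained at (11, -5).
r = √148 ≈ 12.166.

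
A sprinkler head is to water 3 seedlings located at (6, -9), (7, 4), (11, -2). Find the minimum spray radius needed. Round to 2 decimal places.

Call the three points A, B, C in the order given.
Side lengths²: AB² = 170, AC² = 74, BC² = 52.
Since AB² = 170 ≥ 74 + 52 = 126, the angle opposite AB is not acute, so the smallest enclosing circle has AB as diameter.
Centre = midpoint of AB = (6.5, -2.5), r² = 170/4 = 42.5.
r = √(42.5) ≈ 6.52.

6.52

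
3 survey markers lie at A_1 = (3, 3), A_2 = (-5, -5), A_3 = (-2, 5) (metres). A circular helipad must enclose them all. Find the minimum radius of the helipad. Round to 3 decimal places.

5.679

Side lengths²: A_1A_2² = 128, A_1A_3² = 29, A_2A_3² = 109.
Since A_1A_2² = 128 < 109 + 29 = 138, the triangle is acute, so the smallest enclosing circle is the circumcircle.
Circumcentre = (-19/14, -9/14), r² = 3161/98.
r = √(3161/98) ≈ 5.679.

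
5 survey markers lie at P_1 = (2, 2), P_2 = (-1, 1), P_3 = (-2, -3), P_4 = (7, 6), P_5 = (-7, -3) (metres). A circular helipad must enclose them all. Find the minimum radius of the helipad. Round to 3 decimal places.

8.322

The farthest pair is P_4–P_5 with squared distance 277. The circle on this segment as diameter has centre (0, 1.5) and r² = 277/4 = 69.25.
Check P_1: distance² to centre = 4.25 ≤ 69.25, so it lies inside.
All remaining points lie in this disk, and no smaller disk contains both endpoints, so this is the minimum enclosing circle.
r = √(69.25) ≈ 8.322.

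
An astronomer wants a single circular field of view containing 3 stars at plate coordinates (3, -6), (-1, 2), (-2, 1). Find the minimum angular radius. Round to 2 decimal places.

4.47

Call the three points A, B, C in the order given.
Side lengths²: AB² = 80, AC² = 74, BC² = 2.
Since AB² = 80 ≥ 74 + 2 = 76, the angle opposite AB is not acute, so the smallest enclosing circle has AB as diameter.
Centre = midpoint of AB = (1, -2), r² = 80/4 = 20.
r = √20 ≈ 4.47.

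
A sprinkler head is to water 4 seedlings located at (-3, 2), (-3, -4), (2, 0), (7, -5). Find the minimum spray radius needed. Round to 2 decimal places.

The farthest pair is (-3, 2)–(7, -5) with squared distance 149. The circle on this segment as diameter has centre (2, -1.5) and r² = 149/4 = 37.25.
Check (-3, -4): distance² to centre = 31.25 ≤ 37.25, so it lies inside.
All remaining points lie in this disk, and no smaller disk contains both endpoints, so this is the minimum enclosing circle.
r = √(37.25) ≈ 6.10.

6.10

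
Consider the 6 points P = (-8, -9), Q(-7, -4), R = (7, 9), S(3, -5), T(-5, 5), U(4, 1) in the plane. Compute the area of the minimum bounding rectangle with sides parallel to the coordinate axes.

270

x ranges over [-8, 7], width 15.
y ranges over [-9, 9], height 18.
Area = 15 × 18 = 270.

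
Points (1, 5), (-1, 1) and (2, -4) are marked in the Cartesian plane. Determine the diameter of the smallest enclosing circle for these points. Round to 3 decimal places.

Call the three points A, B, C in the order given.
Side lengths²: AB² = 20, AC² = 82, BC² = 34.
Since AC² = 82 ≥ 34 + 20 = 54, the angle opposite AC is not acute, so the smallest enclosing circle has AC as diameter.
Centre = midpoint of AC = (1.5, 0.5), r² = 82/4 = 20.5.
Diameter = 2r = 2√(20.5) ≈ 9.055.

9.055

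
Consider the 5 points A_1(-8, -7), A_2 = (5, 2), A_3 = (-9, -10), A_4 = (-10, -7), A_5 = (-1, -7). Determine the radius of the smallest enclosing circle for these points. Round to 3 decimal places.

9.220

A smallest enclosing disk is always determined by at most three of the input points on its boundary.
The farthest pair is A_2–A_3 with squared distance 340. The circle on this segment as diameter has centre (-2, -4) and r² = 340/4 = 85.
Check A_1: distance² to centre = 45 ≤ 85, so it lies inside.
All remaining points lie in this disk, and no smaller disk contains both endpoints, so this is the minimum enclosing circle.
r = √85 ≈ 9.220.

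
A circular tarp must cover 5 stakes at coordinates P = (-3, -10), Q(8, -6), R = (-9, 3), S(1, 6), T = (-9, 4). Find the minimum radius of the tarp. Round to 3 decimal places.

The farthest pair is Q–T with squared distance 389. The circle on this segment as diameter has centre (-0.5, -1) and r² = 389/4 = 97.25.
Check P: distance² to centre = 87.25 ≤ 97.25, so it lies inside.
All remaining points lie in this disk, and no smaller disk contains both endpoints, so this is the minimum enclosing circle.
r = √(97.25) ≈ 9.862.

9.862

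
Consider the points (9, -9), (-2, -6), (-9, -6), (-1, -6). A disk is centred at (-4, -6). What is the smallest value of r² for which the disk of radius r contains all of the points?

The required radius is the distance from (-4, -6) to the farthest point.
Squared distances: 178, 4, 25, 9.
Maximum is 178, attained at (9, -9).

178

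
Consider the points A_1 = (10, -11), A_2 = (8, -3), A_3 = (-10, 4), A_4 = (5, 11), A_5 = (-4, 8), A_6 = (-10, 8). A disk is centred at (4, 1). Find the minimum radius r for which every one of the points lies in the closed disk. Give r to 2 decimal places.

The required radius is the distance from (4, 1) to the farthest point.
Squared distances: 180, 32, 205, 101, 113, 245.
Maximum is 245, attained at A_6.
r = √245 ≈ 15.65.

15.65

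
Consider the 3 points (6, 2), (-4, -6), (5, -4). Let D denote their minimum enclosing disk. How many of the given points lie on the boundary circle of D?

Call the three points A, B, C in the order given.
Side lengths²: AB² = 164, AC² = 37, BC² = 85.
Since AB² = 164 ≥ 85 + 37 = 122, the angle opposite AB is not acute, so the smallest enclosing circle has AB as diameter.
Centre = midpoint of AB = (1, -2), r² = 164/4 = 41.
The points at distance exactly r from the centre are (6, 2), (-4, -6) — 2 points.

2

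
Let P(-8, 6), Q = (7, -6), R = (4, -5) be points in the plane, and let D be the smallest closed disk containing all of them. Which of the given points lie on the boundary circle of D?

Side lengths²: PQ² = 369, PR² = 265, QR² = 10.
Since PQ² = 369 ≥ 265 + 10 = 275, the angle opposite PQ is not acute, so the smallest enclosing circle has PQ as diameter.
Centre = midpoint of PQ = (-0.5, 0), r² = 369/4 = 92.25.
The points at distance exactly r from the centre are P, Q — 2 points.

P, Q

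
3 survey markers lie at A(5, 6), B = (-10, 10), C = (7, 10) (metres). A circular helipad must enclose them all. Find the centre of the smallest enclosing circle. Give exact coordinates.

Side lengths²: AB² = 241, AC² = 20, BC² = 289.
Since BC² = 289 ≥ 241 + 20 = 261, the angle opposite BC is not acute, so the smallest enclosing circle has BC as diameter.
Centre = midpoint of BC = (-1.5, 10), r² = 289/4 = 72.25.
Centre = (-1.5, 10).

(-1.5, 10)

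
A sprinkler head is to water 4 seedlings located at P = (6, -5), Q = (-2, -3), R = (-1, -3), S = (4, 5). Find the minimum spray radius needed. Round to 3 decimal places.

A smallest enclosing disk is always determined by at most three of the input points on its boundary.
The minimum enclosing circle is determined by three boundary points: P, Q, S.
Their circumcentre is (55/19, -8/19) with r² = 11050/361.
The farthest remaining point R is at distance² 7877/361 ≤ 11050/361.
r = √(11050/361) ≈ 5.533.

5.533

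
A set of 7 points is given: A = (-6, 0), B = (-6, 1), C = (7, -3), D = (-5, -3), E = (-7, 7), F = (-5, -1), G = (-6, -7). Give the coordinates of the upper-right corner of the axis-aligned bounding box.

(7, 7)

x-range [-7, 7], y-range [-7, 7].
The upper-right corner is (7, 7).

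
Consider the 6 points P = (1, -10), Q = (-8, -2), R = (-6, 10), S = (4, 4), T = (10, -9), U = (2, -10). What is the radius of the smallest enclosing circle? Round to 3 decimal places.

12.420

By Welzl's lemma the MEC is supported by two points (diametrically opposite) or three points (on a circumcircle).
The farthest pair is R–T with squared distance 617. The circle on this segment as diameter has centre (2, 0.5) and r² = 617/4 = 154.25.
Check P: distance² to centre = 111.25 ≤ 154.25, so it lies inside.
All remaining points lie in this disk, and no smaller disk contains both endpoints, so this is the minimum enclosing circle.
r = √(154.25) ≈ 12.420.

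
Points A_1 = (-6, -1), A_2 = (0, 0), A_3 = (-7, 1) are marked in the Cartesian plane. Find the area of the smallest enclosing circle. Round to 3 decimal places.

39.270

Side lengths²: A_1A_2² = 37, A_1A_3² = 5, A_2A_3² = 50.
Since A_2A_3² = 50 ≥ 37 + 5 = 42, the angle opposite A_2A_3 is not acute, so the smallest enclosing circle has A_2A_3 as diameter.
Centre = midpoint of A_2A_3 = (-3.5, 0.5), r² = 50/4 = 12.5.
Area = π·r² = π·12.5 ≈ 39.270.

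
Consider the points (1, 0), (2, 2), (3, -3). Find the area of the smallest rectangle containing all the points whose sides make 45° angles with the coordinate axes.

In coordinates u = x + y, v = x − y the rectangle is axis-aligned; the map (x,y)→(u,v) scales areas by 2.
u-values: 1, 4, 0; range = 4 − 0 = 4.
v-values: 1, 0, 6; range = 6 − 0 = 6.
Area = (4 × 6) / 2 = 12.

12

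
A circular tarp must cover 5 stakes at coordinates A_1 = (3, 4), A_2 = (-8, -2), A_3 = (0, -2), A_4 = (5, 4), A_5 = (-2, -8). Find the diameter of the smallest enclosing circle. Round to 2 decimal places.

A smallest enclosing disk is always determined by at most three of the input points on its boundary.
The minimum enclosing circle is determined by three boundary points: A_2, A_4, A_5.
Their circumcentre is (-27/38, -27/38) with r² = 39565/722.
The farthest remaining point A_1 is at distance² 25961/722 ≤ 39565/722.
Diameter = 2r = 2√(39565/722) ≈ 14.81.

14.81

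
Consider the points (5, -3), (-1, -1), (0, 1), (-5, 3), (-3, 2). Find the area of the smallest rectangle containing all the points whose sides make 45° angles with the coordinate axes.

32

In coordinates u = x + y, v = x − y the rectangle is axis-aligned; the map (x,y)→(u,v) scales areas by 2.
u-values: 2, -2, 1, -2, -1; range = 2 − (-2) = 4.
v-values: 8, 0, -1, -8, -5; range = 8 − (-8) = 16.
Area = (4 × 16) / 2 = 32.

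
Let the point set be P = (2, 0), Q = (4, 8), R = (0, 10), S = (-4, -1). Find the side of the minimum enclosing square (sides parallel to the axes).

11

The bounding box has width 8 and height 11.
An axis-aligned square enclosing the set must have side ≥ max(width, height).
So the minimum side is max(8, 11) = 11.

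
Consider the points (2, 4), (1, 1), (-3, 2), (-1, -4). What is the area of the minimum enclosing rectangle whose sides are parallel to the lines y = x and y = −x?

In coordinates u = x + y, v = x − y the rectangle is axis-aligned; the map (x,y)→(u,v) scales areas by 2.
u-values: 6, 2, -1, -5; range = 6 − (-5) = 11.
v-values: -2, 0, -5, 3; range = 3 − (-5) = 8.
Area = (11 × 8) / 2 = 44.

44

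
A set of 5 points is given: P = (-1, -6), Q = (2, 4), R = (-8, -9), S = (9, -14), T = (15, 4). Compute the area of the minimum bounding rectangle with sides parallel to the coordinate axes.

414

x ranges over [-8, 15], width 23.
y ranges over [-14, 4], height 18.
Area = 23 × 18 = 414.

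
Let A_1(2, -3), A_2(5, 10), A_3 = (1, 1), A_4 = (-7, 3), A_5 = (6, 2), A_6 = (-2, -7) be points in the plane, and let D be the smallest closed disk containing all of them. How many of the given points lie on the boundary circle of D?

A smallest enclosing disk is always determined by at most three of the input points on its boundary.
The farthest pair is A_2–A_6 with squared distance 338. The circle on this segment as diameter has centre (1.5, 1.5) and r² = 338/4 = 84.5.
Check A_1: distance² to centre = 20.5 ≤ 84.5, so it lies inside.
All remaining points lie in this disk, and no smaller disk contains both endpoints, so this is the minimum enclosing circle.
The points at distance exactly r from the centre are A_2, A_6 — 2 points.

2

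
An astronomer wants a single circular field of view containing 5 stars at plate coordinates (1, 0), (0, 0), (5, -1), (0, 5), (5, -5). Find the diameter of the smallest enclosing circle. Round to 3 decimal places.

11.180

By Welzl's lemma the MEC is supported by two points (diametrically opposite) or three points (on a circumcircle).
The farthest pair is (0, 5)–(5, -5) with squared distance 125. The circle on this segment as diameter has centre (2.5, 0) and r² = 125/4 = 31.25.
Check (1, 0): distance² to centre = 2.25 ≤ 31.25, so it lies inside.
All remaining points lie in this disk, and no smaller disk contains both endpoints, so this is the minimum enclosing circle.
Diameter = 2r = 2√(31.25) ≈ 11.180.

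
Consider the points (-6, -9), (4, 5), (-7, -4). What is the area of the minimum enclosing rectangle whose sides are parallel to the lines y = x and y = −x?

72

In coordinates u = x + y, v = x − y the rectangle is axis-aligned; the map (x,y)→(u,v) scales areas by 2.
u-values: -15, 9, -11; range = 9 − (-15) = 24.
v-values: 3, -1, -3; range = 3 − (-3) = 6.
Area = (24 × 6) / 2 = 72.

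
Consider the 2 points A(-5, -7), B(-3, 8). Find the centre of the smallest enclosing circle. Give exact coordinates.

The smallest circle enclosing two points has them as diameter endpoints.
Centre = midpoint = (-4, 0.5); r² = |AB|²/4 = 229/4 = 57.25.
Centre = (-4, 0.5).

(-4, 0.5)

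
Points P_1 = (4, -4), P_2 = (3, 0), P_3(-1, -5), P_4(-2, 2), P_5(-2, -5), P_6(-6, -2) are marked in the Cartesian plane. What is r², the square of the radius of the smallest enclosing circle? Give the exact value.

26

The minimum enclosing circle of a finite set is fixed by two of the points (as a diameter) or three (as a circumcircle).
The farthest pair is P_1–P_6 with squared distance 104. The circle on this segment as diameter has centre (-1, -3) and r² = 104/4 = 26.
Check P_2: distance² to centre = 25 ≤ 26, so it lies inside.
All remaining points lie in this disk, and no smaller disk contains both endpoints, so this is the minimum enclosing circle.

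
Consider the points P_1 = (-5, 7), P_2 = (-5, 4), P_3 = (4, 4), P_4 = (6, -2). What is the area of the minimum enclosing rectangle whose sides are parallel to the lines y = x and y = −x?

90

In coordinates u = x + y, v = x − y the rectangle is axis-aligned; the map (x,y)→(u,v) scales areas by 2.
u-values: 2, -1, 8, 4; range = 8 − (-1) = 9.
v-values: -12, -9, 0, 8; range = 8 − (-12) = 20.
Area = (9 × 20) / 2 = 90.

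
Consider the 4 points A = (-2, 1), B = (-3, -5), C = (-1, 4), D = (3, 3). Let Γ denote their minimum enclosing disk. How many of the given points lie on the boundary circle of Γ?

The minimum enclosing circle is determined by three boundary points: B, C, D.
Their circumcentre is (-2/19, -35/38) with r² = 36125/1444.
The farthest remaining point A is at distance² 10513/1444 ≤ 36125/1444.
The points at distance exactly r from the centre are B, C, D — 3 points.

3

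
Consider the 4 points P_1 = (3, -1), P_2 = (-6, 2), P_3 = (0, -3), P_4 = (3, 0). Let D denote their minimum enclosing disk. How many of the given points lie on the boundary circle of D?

2

The minimum enclosing circle of a finite set is fixed by two of the points (as a diameter) or three (as a circumcircle).
The farthest pair is P_1–P_2 with squared distance 90. The circle on this segment as diameter has centre (-1.5, 0.5) and r² = 90/4 = 22.5.
Check P_3: distance² to centre = 14.5 ≤ 22.5, so it lies inside.
All remaining points lie in this disk, and no smaller disk contains both endpoints, so this is the minimum enclosing circle.
The points at distance exactly r from the centre are P_1, P_2 — 2 points.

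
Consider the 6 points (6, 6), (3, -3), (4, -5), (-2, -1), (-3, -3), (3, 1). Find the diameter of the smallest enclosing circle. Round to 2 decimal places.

12.79

The minimum enclosing circle of a finite set is fixed by two of the points (as a diameter) or three (as a circumcircle).
The minimum enclosing circle is determined by three boundary points: (6, 6), (4, -5), (-3, -3).
Their circumcentre is (35/18, 19/18) with r² = 6625/162.
The farthest remaining point (-2, -1) is at distance² 3205/162 ≤ 6625/162.
Diameter = 2r = 2√(6625/162) ≈ 12.79.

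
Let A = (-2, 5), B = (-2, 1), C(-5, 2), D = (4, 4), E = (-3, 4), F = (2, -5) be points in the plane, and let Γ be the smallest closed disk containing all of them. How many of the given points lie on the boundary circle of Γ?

By Welzl's lemma the MEC is supported by two points (diametrically opposite) or three points (on a circumcircle).
The minimum enclosing circle is determined by three boundary points: C, D, F.
Their circumcentre is (3/22, 3/22) with r² = 7225/242.
The farthest remaining point A is at distance² 6829/242 ≤ 7225/242.
The points at distance exactly r from the centre are C, D, F — 3 points.

3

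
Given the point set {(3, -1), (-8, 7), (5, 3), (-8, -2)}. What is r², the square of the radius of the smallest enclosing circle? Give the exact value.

17945/338

By Welzl's lemma the MEC is supported by two points (diametrically opposite) or three points (on a circumcircle).
The minimum enclosing circle is determined by three boundary points: (-8, 7), (5, 3), (-8, -2).
Their circumcentre is (-59/26, 2.5) with r² = 17945/338.
The farthest remaining point (3, -1) is at distance² 13525/338 ≤ 17945/338.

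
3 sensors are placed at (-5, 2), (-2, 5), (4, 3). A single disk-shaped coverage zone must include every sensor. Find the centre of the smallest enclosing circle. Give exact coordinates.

Call the three points A, B, C in the order given.
Side lengths²: AB² = 18, AC² = 82, BC² = 40.
Since AC² = 82 ≥ 40 + 18 = 58, the angle opposite AC is not acute, so the smallest enclosing circle has AC as diameter.
Centre = midpoint of AC = (-0.5, 2.5), r² = 82/4 = 20.5.
Centre = (-0.5, 2.5).

(-0.5, 2.5)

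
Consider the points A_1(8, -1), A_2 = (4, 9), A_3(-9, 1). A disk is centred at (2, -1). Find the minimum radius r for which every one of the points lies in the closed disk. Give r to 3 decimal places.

11.180

The required radius is the distance from (2, -1) to the farthest point.
Squared distances: 36, 104, 125.
Maximum is 125, attained at A_3.
r = √125 ≈ 11.180.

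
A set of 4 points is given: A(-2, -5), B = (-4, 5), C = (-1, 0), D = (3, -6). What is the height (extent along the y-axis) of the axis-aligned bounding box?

max y = 5, min y = -6, so height = 11.

11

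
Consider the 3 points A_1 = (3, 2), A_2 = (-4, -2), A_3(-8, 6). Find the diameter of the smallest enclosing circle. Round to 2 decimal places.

11.72

Side lengths²: A_1A_2² = 65, A_1A_3² = 137, A_2A_3² = 80.
Since A_1A_3² = 137 < 80 + 65 = 145, the triangle is acute, so the smallest enclosing circle is the circumcircle.
Circumcentre = (-47/18, 133/36), r² = 44525/1296.
Diameter = 2r = 2√(44525/1296) ≈ 11.72.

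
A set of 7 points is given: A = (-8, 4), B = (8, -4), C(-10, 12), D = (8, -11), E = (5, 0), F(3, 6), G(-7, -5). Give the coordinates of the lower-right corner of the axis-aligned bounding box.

x-range [-10, 8], y-range [-11, 12].
The lower-right corner is (8, -11).

(8, -11)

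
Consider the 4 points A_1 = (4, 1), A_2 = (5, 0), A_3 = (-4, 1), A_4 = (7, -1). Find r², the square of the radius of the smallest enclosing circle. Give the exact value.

31.25

By Welzl's lemma the MEC is supported by two points (diametrically opposite) or three points (on a circumcircle).
The farthest pair is A_3–A_4 with squared distance 125. The circle on this segment as diameter has centre (1.5, 0) and r² = 125/4 = 31.25.
Check A_1: distance² to centre = 7.25 ≤ 31.25, so it lies inside.
All remaining points lie in this disk, and no smaller disk contains both endpoints, so this is the minimum enclosing circle.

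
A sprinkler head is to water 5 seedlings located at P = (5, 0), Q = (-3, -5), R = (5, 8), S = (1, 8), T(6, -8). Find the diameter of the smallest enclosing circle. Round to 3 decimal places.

A smallest enclosing disk is always determined by at most three of the input points on its boundary.
The farthest pair is S–T with squared distance 281. The circle on this segment as diameter has centre (3.5, 0) and r² = 281/4 = 70.25.
Check P: distance² to centre = 2.25 ≤ 70.25, so it lies inside.
All remaining points lie in this disk, and no smaller disk contains both endpoints, so this is the minimum enclosing circle.
Diameter = 2r = 2√(70.25) ≈ 16.763.

16.763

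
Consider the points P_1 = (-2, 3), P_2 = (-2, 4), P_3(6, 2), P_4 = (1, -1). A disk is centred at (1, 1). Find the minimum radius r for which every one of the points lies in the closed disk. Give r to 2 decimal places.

5.10

The required radius is the distance from (1, 1) to the farthest point.
Squared distances: 13, 18, 26, 4.
Maximum is 26, attained at P_3.
r = √26 ≈ 5.10.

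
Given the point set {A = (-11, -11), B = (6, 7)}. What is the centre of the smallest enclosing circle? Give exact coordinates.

(-2.5, -2)

The smallest circle enclosing two points has them as diameter endpoints.
Centre = midpoint = (-2.5, -2); r² = |AB|²/4 = 613/4 = 153.25.
Centre = (-2.5, -2).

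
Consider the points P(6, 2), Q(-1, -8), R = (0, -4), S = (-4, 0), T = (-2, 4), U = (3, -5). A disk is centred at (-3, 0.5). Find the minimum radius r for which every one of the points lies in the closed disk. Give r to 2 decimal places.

9.12

The required radius is the distance from (-3, 0.5) to the farthest point.
Squared distances: 83.25, 76.25, 29.25, 1.25, 13.25, 66.25.
Maximum is 83.25, attained at P.
r = √(83.25) ≈ 9.12.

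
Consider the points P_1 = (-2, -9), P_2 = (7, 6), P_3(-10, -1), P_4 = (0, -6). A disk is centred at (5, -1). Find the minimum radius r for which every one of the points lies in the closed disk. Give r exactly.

The required radius is the distance from (5, -1) to the farthest point.
Squared distances: 113, 53, 225, 50.
Maximum is 225, attained at P_3.
r = √225 = 15.

15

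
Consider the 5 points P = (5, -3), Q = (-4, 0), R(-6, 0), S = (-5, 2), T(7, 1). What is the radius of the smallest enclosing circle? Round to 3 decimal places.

6.519

The farthest pair is R–T with squared distance 170. The circle on this segment as diameter has centre (0.5, 0.5) and r² = 170/4 = 42.5.
Check P: distance² to centre = 32.5 ≤ 42.5, so it lies inside.
All remaining points lie in this disk, and no smaller disk contains both endpoints, so this is the minimum enclosing circle.
r = √(42.5) ≈ 6.519.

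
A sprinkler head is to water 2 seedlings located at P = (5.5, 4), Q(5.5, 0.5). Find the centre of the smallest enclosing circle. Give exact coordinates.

(5.5, 2.25)

The smallest circle enclosing two points has them as diameter endpoints.
Centre = midpoint = (5.5, 2.25); r² = |PQ|²/4 = 12.25/4 = 3.0625.
Centre = (5.5, 2.25).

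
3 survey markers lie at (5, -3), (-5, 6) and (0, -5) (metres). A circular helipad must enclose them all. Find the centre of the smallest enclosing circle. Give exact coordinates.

(0, 1.5)

Call the three points A, B, C in the order given.
Side lengths²: AB² = 181, AC² = 29, BC² = 146.
Since AB² = 181 ≥ 146 + 29 = 175, the angle opposite AB is not acute, so the smallest enclosing circle has AB as diameter.
Centre = midpoint of AB = (0, 1.5), r² = 181/4 = 45.25.
Centre = (0, 1.5).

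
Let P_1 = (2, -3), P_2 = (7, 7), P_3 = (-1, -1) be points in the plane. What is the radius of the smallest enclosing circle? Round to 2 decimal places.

Side lengths²: P_1P_2² = 125, P_1P_3² = 13, P_2P_3² = 128.
Since P_2P_3² = 128 < 125 + 13 = 138, the triangle is acute, so the smallest enclosing circle is the circumcircle.
Circumcentre = (3.5, 2.5), r² = 32.5.
r = √(32.5) ≈ 5.70.

5.70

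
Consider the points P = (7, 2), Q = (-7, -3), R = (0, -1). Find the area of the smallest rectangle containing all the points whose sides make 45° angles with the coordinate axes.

In coordinates u = x + y, v = x − y the rectangle is axis-aligned; the map (x,y)→(u,v) scales areas by 2.
u-values: 9, -10, -1; range = 9 − (-10) = 19.
v-values: 5, -4, 1; range = 5 − (-4) = 9.
Area = (19 × 9) / 2 = 85.5.

85.5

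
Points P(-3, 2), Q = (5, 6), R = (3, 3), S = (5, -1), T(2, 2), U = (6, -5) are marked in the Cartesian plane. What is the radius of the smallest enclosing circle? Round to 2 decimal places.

6.12

The minimum enclosing circle of a finite set is fixed by two of the points (as a diameter) or three (as a circumcircle).
The minimum enclosing circle is determined by three boundary points: P, Q, U.
Their circumcentre is (66/23, 6/23) with r² = 19825/529.
The farthest remaining point R is at distance² 3978/529 ≤ 19825/529.
r = √(19825/529) ≈ 6.12.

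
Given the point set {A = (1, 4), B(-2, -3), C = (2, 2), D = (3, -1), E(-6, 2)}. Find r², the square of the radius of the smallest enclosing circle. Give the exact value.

22.5

The farthest pair is D–E with squared distance 90. The circle on this segment as diameter has centre (-1.5, 0.5) and r² = 90/4 = 22.5.
Check A: distance² to centre = 18.5 ≤ 22.5, so it lies inside.
All remaining points lie in this disk, and no smaller disk contains both endpoints, so this is the minimum enclosing circle.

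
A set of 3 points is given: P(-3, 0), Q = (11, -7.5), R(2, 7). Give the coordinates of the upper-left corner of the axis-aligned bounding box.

x-range [-3, 11], y-range [-7.5, 7].
The upper-left corner is (-3, 7).

(-3, 7)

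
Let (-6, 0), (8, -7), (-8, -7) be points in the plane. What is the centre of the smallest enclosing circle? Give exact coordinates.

Call the three points A, B, C in the order given.
Side lengths²: AB² = 245, AC² = 53, BC² = 256.
Since BC² = 256 < 245 + 53 = 298, the triangle is acute, so the smallest enclosing circle is the circumcircle.
Circumcentre = (0, -5.5), r² = 66.25.
Centre = (0, -5.5).

(0, -5.5)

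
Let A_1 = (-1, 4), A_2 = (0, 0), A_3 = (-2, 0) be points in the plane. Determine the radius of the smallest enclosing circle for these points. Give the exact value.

2.125

Side lengths²: A_1A_2² = 17, A_1A_3² = 17, A_2A_3² = 4.
Since A_1A_3² = 17 < 17 + 4 = 21, the triangle is acute, so the smallest enclosing circle is the circumcircle.
Circumcentre = (-1, 1.875), r² = 4.515625.
r = √(4.515625) = 2.125.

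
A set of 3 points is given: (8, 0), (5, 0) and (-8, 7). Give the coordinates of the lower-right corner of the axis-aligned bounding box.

(8, 0)

x-range [-8, 8], y-range [0, 7].
The lower-right corner is (8, 0).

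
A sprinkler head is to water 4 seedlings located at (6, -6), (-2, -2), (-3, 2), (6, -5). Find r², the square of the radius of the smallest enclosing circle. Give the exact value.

By Welzl's lemma the MEC is supported by two points (diametrically opposite) or three points (on a circumcircle).
The farthest pair is (6, -6)–(-3, 2) with squared distance 145. The circle on this segment as diameter has centre (1.5, -2) and r² = 145/4 = 36.25.
Check (-2, -2): distance² to centre = 12.25 ≤ 36.25, so it lies inside.
All remaining points lie in this disk, and no smaller disk contains both endpoints, so this is the minimum enclosing circle.

36.25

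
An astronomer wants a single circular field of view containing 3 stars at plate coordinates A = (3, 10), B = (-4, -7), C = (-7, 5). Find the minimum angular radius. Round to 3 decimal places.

Side lengths²: AB² = 338, AC² = 125, BC² = 153.
Since AB² = 338 ≥ 153 + 125 = 278, the angle opposite AB is not acute, so the smallest enclosing circle has AB as diameter.
Centre = midpoint of AB = (-0.5, 1.5), r² = 338/4 = 84.5.
r = √(84.5) ≈ 9.192.

9.192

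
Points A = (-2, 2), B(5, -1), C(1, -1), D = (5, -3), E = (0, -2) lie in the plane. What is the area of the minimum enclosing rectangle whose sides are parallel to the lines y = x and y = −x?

36

In coordinates u = x + y, v = x − y the rectangle is axis-aligned; the map (x,y)→(u,v) scales areas by 2.
u-values: 0, 4, 0, 2, -2; range = 4 − (-2) = 6.
v-values: -4, 6, 2, 8, 2; range = 8 − (-4) = 12.
Area = (6 × 12) / 2 = 36.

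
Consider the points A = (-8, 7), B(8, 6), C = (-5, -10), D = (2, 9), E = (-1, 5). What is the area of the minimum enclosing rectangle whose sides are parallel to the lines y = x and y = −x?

290

In coordinates u = x + y, v = x − y the rectangle is axis-aligned; the map (x,y)→(u,v) scales areas by 2.
u-values: -1, 14, -15, 11, 4; range = 14 − (-15) = 29.
v-values: -15, 2, 5, -7, -6; range = 5 − (-15) = 20.
Area = (29 × 20) / 2 = 290.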